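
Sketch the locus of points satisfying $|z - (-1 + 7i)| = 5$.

|z - z0| = r describes a circle centered at z0 with radius r
Here z0 = -1 + 7i and r = 5
Locus: Circle centered at (-1, 7) with radius 5


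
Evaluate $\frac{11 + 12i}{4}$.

Divisor is real, so divide each part by 4:
= 11/4 + 3i


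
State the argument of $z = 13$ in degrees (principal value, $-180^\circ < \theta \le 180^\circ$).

b = 0 and a > 0, so z lies on the positive real axis: θ = 0°


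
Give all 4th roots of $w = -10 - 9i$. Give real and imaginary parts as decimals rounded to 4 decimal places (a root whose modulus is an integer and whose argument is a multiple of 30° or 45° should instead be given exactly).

|w| = sqrt(181) ≈ 13.453624, arg(w) ≈ 221.987212°
Root modulus = sqrt(181)^(1/4) ≈ 1.915181
Root arguments: θ_k = (arg(w) + 360°k)/4 for k = 0, 1, ..., 3
Compute each root as (root modulus)(cos θ_k + i sin θ_k) using full-precision intermediates, then round to 4 decimal places.
Roots: 1.0849 + 1.5783i, -1.5783 + 1.0849i, -1.0849 - 1.5783i, 1.5783 - 1.0849i


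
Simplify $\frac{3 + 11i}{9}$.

Divisor is real, so divide each part by 9:
= 1/3 + (11/9)i


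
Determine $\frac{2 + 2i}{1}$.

Divisor is real, so divide each part by 1:
= 2 + 2i


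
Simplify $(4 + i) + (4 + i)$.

(4 + 4) + (1 + 1)i = 8 + 2i


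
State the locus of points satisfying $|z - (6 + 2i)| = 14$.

|z - z0| = r describes a circle centered at z0 with radius r
Here z0 = 6 + 2i and r = 14
Locus: Circle centered at (6, 2) with radius 14


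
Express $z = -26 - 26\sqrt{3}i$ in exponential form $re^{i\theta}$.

r = |z| = sqrt((-26)^2 + (-26*sqrt(3))^2) = sqrt(676 + 2028) = sqrt(2704) = 52
θ = arctan(b/a) = arctan(-45.0333/-26) (quadrant-adjusted) = -120° = -2π/3
z = 52e^(-i*2π/3)


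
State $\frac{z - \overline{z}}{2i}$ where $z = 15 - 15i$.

z - conjugate(z) = 2bi
(z - conjugate(z))/(2i) = 2bi/(2i) = b = -15


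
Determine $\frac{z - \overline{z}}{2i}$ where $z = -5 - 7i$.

z - conjugate(z) = 2bi
(z - conjugate(z))/(2i) = 2bi/(2i) = b = -7


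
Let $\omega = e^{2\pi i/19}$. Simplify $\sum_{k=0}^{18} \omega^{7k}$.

Let ζ = ω^7 = e^(2πi·7/19). Since 19 ∤ 7, ζ ≠ 1.
Sum = Σ_{k=0}^{18} ζ^k = (ζ^19 - 1)/(ζ - 1) = (ω^{7·19} - 1)/(ζ - 1) = (1 - 1)/(ζ - 1) = 0


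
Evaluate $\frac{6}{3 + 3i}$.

Multiply numerator and denominator by conjugate (3 - 3i):
= (6)(3 - 3i) / (3^2 + 3^2)
= (18 - 18i) / 18
= 1 - i


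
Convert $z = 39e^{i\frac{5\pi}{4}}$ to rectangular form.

a = r cos θ = 39 * -sqrt(2)/2 = -39*sqrt(2)/2
b = r sin θ = 39 * -sqrt(2)/2 = -39*sqrt(2)/2
z = -39*sqrt(2)/2 - (39*sqrt(2)/2)i


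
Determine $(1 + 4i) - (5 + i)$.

(1 - 5) + (4 - 1)i = -4 + 3i


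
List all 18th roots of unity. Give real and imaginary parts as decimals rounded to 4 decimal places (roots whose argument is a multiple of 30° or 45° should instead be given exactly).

ω_k = e^(2πik/18) = cos(2πk/18) + i sin(2πk/18) for k = 0, 1, ..., 17
Roots: 1, 0.9397 + 0.3420i, 0.7660 + 0.6428i, 1/2 + (sqrt(3)/2)i, 0.1736 + 0.9848i, -0.1736 + 0.9848i, -1/2 + (sqrt(3)/2)i, -0.7660 + 0.6428i, -0.9397 + 0.3420i, -1, -0.9397 - 0.3420i, -0.7660 - 0.6428i, -1/2 - (sqrt(3)/2)i, -0.1736 - 0.9848i, 0.1736 - 0.9848i, 1/2 - (sqrt(3)/2)i, 0.7660 - 0.6428i, 0.9397 - 0.3420i


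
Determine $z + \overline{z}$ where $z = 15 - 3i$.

z + conjugate(z) = (a + bi) + (a - bi) = 2a
= 2 * 15 = 30


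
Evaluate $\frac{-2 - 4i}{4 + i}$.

Multiply numerator and denominator by conjugate (4 - i):
= (-2 - 4i)(4 - i) / (4^2 + 1^2)
= (-12 - 14i) / 17
= -12/17 - (14/17)i


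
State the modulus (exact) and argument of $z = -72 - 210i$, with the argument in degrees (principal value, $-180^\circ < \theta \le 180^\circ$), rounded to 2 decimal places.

|z| = sqrt((-72)^2 + (-210)^2) = 222
arg(z) = arctan(b/a) = arctan(-210/-72) (quadrant-adjusted) = -108.92°


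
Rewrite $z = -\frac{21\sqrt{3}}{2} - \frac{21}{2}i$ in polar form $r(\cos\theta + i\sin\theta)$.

r = |z| = sqrt(a^2 + b^2) = sqrt((-21*sqrt(3)/2)^2 + (-21/2)^2) = sqrt(1323/4 + 441/4) = sqrt(441) = 21
θ = arctan(b/a) = arctan(-10.5/-18.1865) (quadrant-adjusted) = 210°
z = 21(cos 210° + i sin 210°)


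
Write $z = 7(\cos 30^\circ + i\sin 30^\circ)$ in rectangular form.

a = r cos θ = 7 * sqrt(3)/2 = 7*sqrt(3)/2
b = r sin θ = 7 * 1/2 = 7/2
z = 7*sqrt(3)/2 + (7/2)i


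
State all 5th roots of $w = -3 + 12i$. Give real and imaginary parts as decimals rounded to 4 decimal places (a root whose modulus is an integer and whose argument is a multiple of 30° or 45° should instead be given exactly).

|w| = sqrt(153) ≈ 12.369317, arg(w) ≈ 104.036243°
Root modulus = sqrt(153)^(1/5) ≈ 1.653747
Root arguments: θ_k = (arg(w) + 360°k)/5 for k = 0, 1, ..., 4
Compute each root as (root modulus)(cos θ_k + i sin θ_k) using full-precision intermediates, then round to 4 decimal places.
Roots: 1.5459 + 0.5875i, -0.0810 + 1.6518i, -1.5959 + 0.4334i, -0.9054 - 1.3839i, 1.0364 - 1.2887i


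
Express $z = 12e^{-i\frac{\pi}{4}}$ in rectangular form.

a = r cos θ = 12 * sqrt(2)/2 = 6*sqrt(2)
b = r sin θ = 12 * -sqrt(2)/2 = -6*sqrt(2)
z = 6*sqrt(2) - 6*sqrt(2)i


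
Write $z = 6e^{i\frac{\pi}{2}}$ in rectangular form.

a = r cos θ = 6 * 0 = 0
b = r sin θ = 6 * 1 = 6
z = 6i


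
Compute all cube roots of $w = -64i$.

|w| = 64, arg(w) = 270°
Root modulus = 64^(1/3) = 4
Root arguments: θ_k = (270° + 360°k)/3 for k = 0, 1, ..., 2
Roots: 4i, -2*sqrt(3) - 2i, 2*sqrt(3) - 2i


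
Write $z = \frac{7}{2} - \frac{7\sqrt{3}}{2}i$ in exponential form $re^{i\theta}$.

r = |z| = sqrt((7/2)^2 + (-7*sqrt(3)/2)^2) = sqrt(49/4 + 147/4) = sqrt(49) = 7
θ = arctan(b/a) = arctan(-6.0622/3.5) (quadrant-adjusted) = -60° = -π/3
z = 7e^(-i*π/3)


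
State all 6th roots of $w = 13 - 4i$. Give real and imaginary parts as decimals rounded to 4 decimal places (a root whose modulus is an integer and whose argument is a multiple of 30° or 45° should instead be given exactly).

|w| = sqrt(185) ≈ 13.601471, arg(w) ≈ 342.897271°
Root modulus = sqrt(185)^(1/6) ≈ 1.545009
Root arguments: θ_k = (arg(w) + 360°k)/6 for k = 0, 1, ..., 5
Compute each root as (root modulus)(cos θ_k + i sin θ_k) using full-precision intermediates, then round to 4 decimal places.
Roots: 0.8381 + 1.2979i, -0.7050 + 1.3748i, -1.5431 + 0.0768i, -0.8381 - 1.2979i, 0.7050 - 1.3748i, 1.5431 - 0.0768i


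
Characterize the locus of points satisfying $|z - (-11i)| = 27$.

|z - z0| = r describes a circle centered at z0 with radius r
Here z0 = -11i and r = 27
Locus: Circle centered at (0, -11) with radius 27


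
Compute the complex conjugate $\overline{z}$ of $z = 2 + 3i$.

If z = a + bi, then conjugate(z) = a - bi
conjugate(2 + 3i) = 2 - 3i


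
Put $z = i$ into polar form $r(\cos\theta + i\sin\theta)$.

r = |z| = sqrt(a^2 + b^2) = sqrt((0)^2 + (1)^2) = sqrt(0 + 1) = sqrt(1) = 1
a = 0 and b > 0, so z lies on the positive imaginary axis: θ = 90°
z = 1(cos 90° + i sin 90°)


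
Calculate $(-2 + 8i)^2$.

(a + bi)^2 = a^2 - b^2 + 2abi
= (-2)^2 - 8^2 + 2*(-2)*8i
= -60 - 32i


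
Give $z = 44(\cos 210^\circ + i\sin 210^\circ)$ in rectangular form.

a = r cos θ = 44 * -sqrt(3)/2 = -22*sqrt(3)
b = r sin θ = 44 * -1/2 = -22
z = -22*sqrt(3) - 22i


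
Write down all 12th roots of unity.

ω_k = e^(2πik/12) = cos(2πk/12) + i sin(2πk/12) for k = 0, 1, ..., 11
Roots: 1, sqrt(3)/2 + (1/2)i, 1/2 + (sqrt(3)/2)i, i, -1/2 + (sqrt(3)/2)i, -sqrt(3)/2 + (1/2)i, -1, -sqrt(3)/2 - (1/2)i, -1/2 - (sqrt(3)/2)i, -i, 1/2 - (sqrt(3)/2)i, sqrt(3)/2 - (1/2)i


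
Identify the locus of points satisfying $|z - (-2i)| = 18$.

|z - z0| = r describes a circle centered at z0 with radius r
Here z0 = -2i and r = 18
Locus: Circle centered at (0, -2) with radius 18


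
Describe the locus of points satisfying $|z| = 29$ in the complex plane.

|z| = 29 means sqrt(x^2 + y^2) = 29
This is a circle of radius 29 centered at the origin


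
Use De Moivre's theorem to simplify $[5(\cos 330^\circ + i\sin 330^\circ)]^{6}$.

By De Moivre: z^n = r^n(cos(nθ) + i sin(nθ))
= 5^6(cos(6*330°) + i sin(6*330°))
= 15625(cos 180° + i sin 180°)
= -15625


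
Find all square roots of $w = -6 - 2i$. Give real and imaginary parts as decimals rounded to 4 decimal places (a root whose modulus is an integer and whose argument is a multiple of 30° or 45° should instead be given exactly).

|w| = sqrt(40) ≈ 6.324555, arg(w) ≈ 198.434949°
Root modulus = sqrt(40)^(1/2) ≈ 2.514867
Root arguments: θ_k = (arg(w) + 360°k)/2 for k = 0, 1, ..., 1
Compute each root as (root modulus)(cos θ_k + i sin θ_k) using full-precision intermediates, then round to 4 decimal places.
Roots: -0.4028 + 2.4824i, 0.4028 - 2.4824i


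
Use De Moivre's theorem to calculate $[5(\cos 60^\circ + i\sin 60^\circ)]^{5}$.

By De Moivre: z^n = r^n(cos(nθ) + i sin(nθ))
= 5^5(cos(5*60°) + i sin(5*60°))
= 3125(cos 300° + i sin 300°)
= 3125/2 - (3125*sqrt(3)/2)i


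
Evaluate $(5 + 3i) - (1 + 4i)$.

(5 - 1) + (3 - 4)i = 4 - i


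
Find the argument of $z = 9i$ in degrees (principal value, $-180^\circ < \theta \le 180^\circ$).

a = 0 and b > 0, so z lies on the positive imaginary axis: θ = 90°


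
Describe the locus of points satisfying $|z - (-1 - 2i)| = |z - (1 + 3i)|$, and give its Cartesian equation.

|z - z1| = |z - z2| means z is equidistant from z1 and z2,
i.e. the perpendicular bisector of the segment from (-1, -2) to (1, 3) (midpoint (0, 1/2)).
With z = x + yi, square both sides:
(x - (-1))^2 + (y - (-2))^2 = (x - 1)^2 + (y - 3)^2
The x^2 and y^2 terms cancel: 4x + 10y = 10 - 5 = 5
Simplify: 4x + 10y = 5
Locus: Perpendicular bisector of the segment from (-1, -2) to (1, 3): the line 4x + 10y = 5


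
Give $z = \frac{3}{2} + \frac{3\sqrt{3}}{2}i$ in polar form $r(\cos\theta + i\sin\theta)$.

r = |z| = sqrt(a^2 + b^2) = sqrt((3/2)^2 + (3*sqrt(3)/2)^2) = sqrt(9/4 + 27/4) = sqrt(9) = 3
θ = arctan(b/a) = arctan(2.5981/1.5) (quadrant-adjusted) = 60°
z = 3(cos 60° + i sin 60°)


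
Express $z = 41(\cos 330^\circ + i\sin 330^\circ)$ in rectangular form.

a = r cos θ = 41 * sqrt(3)/2 = 41*sqrt(3)/2
b = r sin θ = 41 * -1/2 = -41/2
z = 41*sqrt(3)/2 - (41/2)i


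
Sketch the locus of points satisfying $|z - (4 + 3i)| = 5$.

|z - z0| = r describes a circle centered at z0 with radius r
Here z0 = 4 + 3i and r = 5
Locus: Circle centered at (4, 3) with radius 5


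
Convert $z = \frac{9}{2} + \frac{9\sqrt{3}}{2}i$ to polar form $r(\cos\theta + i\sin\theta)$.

r = |z| = sqrt(a^2 + b^2) = sqrt((9/2)^2 + (9*sqrt(3)/2)^2) = sqrt(81/4 + 243/4) = sqrt(81) = 9
θ = arctan(b/a) = arctan(7.7942/4.5) (quadrant-adjusted) = 60°
z = 9(cos 60° + i sin 60°)


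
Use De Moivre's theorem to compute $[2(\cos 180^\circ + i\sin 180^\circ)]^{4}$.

By De Moivre: z^n = r^n(cos(nθ) + i sin(nθ))
= 2^4(cos(4*180°) + i sin(4*180°))
= 16(cos 0° + i sin 0°)
= 16


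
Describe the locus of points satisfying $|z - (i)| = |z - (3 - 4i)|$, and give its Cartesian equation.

|z - z1| = |z - z2| means z is equidistant from z1 and z2,
i.e. the perpendicular bisector of the segment from (0, 1) to (3, -4) (midpoint (3/2, -3/2)).
With z = x + yi, square both sides:
(x - 0)^2 + (y - 1)^2 = (x - 3)^2 + (y - (-4))^2
The x^2 and y^2 terms cancel: 6x + (-10)y = 25 - 1 = 24
Simplify: 3x - 5y = 12
Locus: Perpendicular bisector of the segment from (0, 1) to (3, -4): the line 3x - 5y = 12


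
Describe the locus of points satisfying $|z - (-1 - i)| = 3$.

|z - z0| = r describes a circle centered at z0 with radius r
Here z0 = -1 - i and r = 3
Locus: Circle centered at (-1, -1) with radius 3


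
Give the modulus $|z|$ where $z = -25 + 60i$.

|z| = sqrt(a^2 + b^2) = sqrt((-25)^2 + 60^2) = sqrt(4225) = 65


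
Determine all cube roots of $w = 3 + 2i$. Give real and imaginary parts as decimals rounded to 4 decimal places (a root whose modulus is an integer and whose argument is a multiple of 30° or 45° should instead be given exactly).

|w| = sqrt(13) ≈ 3.605551, arg(w) ≈ 33.690068°
Root modulus = sqrt(13)^(1/3) ≈ 1.533406
Root arguments: θ_k = (arg(w) + 360°k)/3 for k = 0, 1, ..., 2
Compute each root as (root modulus)(cos θ_k + i sin θ_k) using full-precision intermediates, then round to 4 decimal places.
Roots: 1.5040 + 0.2986i, -1.0106 + 1.1532i, -0.4934 - 1.4519i


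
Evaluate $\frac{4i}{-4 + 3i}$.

Multiply numerator and denominator by conjugate (-4 - 3i):
= (4i)(-4 - 3i) / ((-4)^2 + 3^2)
= (12 - 16i) / 25
= 12/25 - (16/25)i


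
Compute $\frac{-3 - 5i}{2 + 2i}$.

Multiply numerator and denominator by conjugate (2 - 2i):
= (-3 - 5i)(2 - 2i) / (2^2 + 2^2)
= (-16 - 4i) / 8
Divide through by 4: (-4 - i) / 2
= -2 - (1/2)i


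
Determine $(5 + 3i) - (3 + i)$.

(5 - 3) + (3 - 1)i = 2 + 2i


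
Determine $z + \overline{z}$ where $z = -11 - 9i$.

z + conjugate(z) = (a + bi) + (a - bi) = 2a
= 2 * (-11) = -22


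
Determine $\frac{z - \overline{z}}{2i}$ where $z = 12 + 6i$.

z - conjugate(z) = 2bi
(z - conjugate(z))/(2i) = 2bi/(2i) = b = 6


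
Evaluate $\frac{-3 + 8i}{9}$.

Divisor is real, so divide each part by 9:
= -1/3 + (8/9)i


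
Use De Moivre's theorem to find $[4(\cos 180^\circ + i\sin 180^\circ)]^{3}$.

By De Moivre: z^n = r^n(cos(nθ) + i sin(nθ))
= 4^3(cos(3*180°) + i sin(3*180°))
= 64(cos 180° + i sin 180°)
= -64


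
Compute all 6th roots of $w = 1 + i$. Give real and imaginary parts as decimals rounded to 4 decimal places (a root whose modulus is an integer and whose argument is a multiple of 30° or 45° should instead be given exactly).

|w| = sqrt(2) ≈ 1.414214, arg(w) = 45°
Root modulus = sqrt(2)^(1/6) ≈ 1.059463
Root arguments: θ_k = (45° + 360°k)/6 for k = 0, 1, ..., 5
Compute each root as (root modulus)(cos θ_k + i sin θ_k) using full-precision intermediates, then round to 4 decimal places.
Roots: 1.0504 + 0.1383i, 0.4054 + 0.9788i, -0.6450 + 0.8405i, -1.0504 - 0.1383i, -0.4054 - 0.9788i, 0.6450 - 0.8405i


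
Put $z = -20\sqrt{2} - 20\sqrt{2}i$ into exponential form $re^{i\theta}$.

r = |z| = sqrt((-20*sqrt(2))^2 + (-20*sqrt(2))^2) = sqrt(800 + 800) = sqrt(1600) = 40
θ = arctan(b/a) = arctan(-28.2843/-28.2843) (quadrant-adjusted) = -135° = -3π/4
z = 40e^(-i*3π/4)


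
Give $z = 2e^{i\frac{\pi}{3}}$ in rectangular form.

a = r cos θ = 2 * 1/2 = 1
b = r sin θ = 2 * sqrt(3)/2 = sqrt(3)
z = 1 + sqrt(3)i


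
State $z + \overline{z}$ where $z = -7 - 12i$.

z + conjugate(z) = (a + bi) + (a - bi) = 2a
= 2 * (-7) = -14


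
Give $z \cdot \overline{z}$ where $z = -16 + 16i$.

z * conjugate(z) = |z|^2 = a^2 + b^2
= (-16)^2 + 16^2 = 512


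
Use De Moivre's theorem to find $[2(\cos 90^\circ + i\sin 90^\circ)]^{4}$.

By De Moivre: z^n = r^n(cos(nθ) + i sin(nθ))
= 2^4(cos(4*90°) + i sin(4*90°))
= 16(cos 0° + i sin 0°)
= 16


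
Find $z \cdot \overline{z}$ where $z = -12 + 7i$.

z * conjugate(z) = |z|^2 = a^2 + b^2
= (-12)^2 + 7^2 = 193


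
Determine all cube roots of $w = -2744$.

|w| = 2744, arg(w) = 180°
Root modulus = 2744^(1/3) = 14
Root arguments: θ_k = (180° + 360°k)/3 for k = 0, 1, ..., 2
Roots: 7 + 7*sqrt(3)i, -14, 7 - 7*sqrt(3)i


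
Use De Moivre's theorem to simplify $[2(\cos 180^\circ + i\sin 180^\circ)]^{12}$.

By De Moivre: z^n = r^n(cos(nθ) + i sin(nθ))
= 2^12(cos(12*180°) + i sin(12*180°))
= 4096(cos 0° + i sin 0°)
= 4096


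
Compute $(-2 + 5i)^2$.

(a + bi)^2 = a^2 - b^2 + 2abi
= (-2)^2 - 5^2 + 2*(-2)*5i
= -21 - 20i


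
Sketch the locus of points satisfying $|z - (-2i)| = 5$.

|z - z0| = r describes a circle centered at z0 with radius r
Here z0 = -2i and r = 5
Locus: Circle centered at (0, -2) with radius 5


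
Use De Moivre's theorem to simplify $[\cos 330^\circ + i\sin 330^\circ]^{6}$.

By De Moivre: z^n = r^n(cos(nθ) + i sin(nθ))
= 1^6(cos(6*330°) + i sin(6*330°))
= 1(cos 180° + i sin 180°)
= -1


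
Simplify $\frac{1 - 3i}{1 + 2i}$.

Multiply numerator and denominator by conjugate (1 - 2i):
= (1 - 3i)(1 - 2i) / (1^2 + 2^2)
= (-5 - 5i) / 5
= -1 - i


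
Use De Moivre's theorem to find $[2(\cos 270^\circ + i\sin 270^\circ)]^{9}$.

By De Moivre: z^n = r^n(cos(nθ) + i sin(nθ))
= 2^9(cos(9*270°) + i sin(9*270°))
= 512(cos 270° + i sin 270°)
= -512i


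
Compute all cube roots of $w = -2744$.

|w| = 2744, arg(w) = 180°
Root modulus = 2744^(1/3) = 14
Root arguments: θ_k = (180° + 360°k)/3 for k = 0, 1, ..., 2
Roots: 7 + 7*sqrt(3)i, -14, 7 - 7*sqrt(3)i


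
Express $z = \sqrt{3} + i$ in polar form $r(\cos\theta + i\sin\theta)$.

r = |z| = sqrt(a^2 + b^2) = sqrt((sqrt(3))^2 + (1)^2) = sqrt(3 + 1) = sqrt(4) = 2
θ = arctan(b/a) = arctan(1/1.7321) (quadrant-adjusted) = 30°
z = 2(cos 30° + i sin 30°)


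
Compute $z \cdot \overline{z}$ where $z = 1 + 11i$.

z * conjugate(z) = |z|^2 = a^2 + b^2
= 1^2 + 11^2 = 122


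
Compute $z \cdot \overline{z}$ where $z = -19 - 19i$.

z * conjugate(z) = |z|^2 = a^2 + b^2
= (-19)^2 + (-19)^2 = 722


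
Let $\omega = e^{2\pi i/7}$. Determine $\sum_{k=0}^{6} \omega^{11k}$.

Let ζ = ω^11 = e^(2πi·11/7). Since 7 ∤ 11, ζ ≠ 1.
Sum = Σ_{k=0}^{6} ζ^k = (ζ^7 - 1)/(ζ - 1) = (ω^{11·7} - 1)/(ζ - 1) = (1 - 1)/(ζ - 1) = 0


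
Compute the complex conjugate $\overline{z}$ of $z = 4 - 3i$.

If z = a + bi, then conjugate(z) = a - bi
conjugate(4 - 3i) = 4 + 3i


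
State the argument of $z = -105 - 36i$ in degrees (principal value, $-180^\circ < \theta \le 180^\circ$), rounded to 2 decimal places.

θ = arctan(b/a) = arctan(-36/-105) (quadrant-adjusted) = -161.08°


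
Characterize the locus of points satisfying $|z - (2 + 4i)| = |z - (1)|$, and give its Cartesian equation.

|z - z1| = |z - z2| means z is equidistant from z1 and z2,
i.e. the perpendicular bisector of the segment from (2, 4) to (1, 0) (midpoint (3/2, 2)).
With z = x + yi, square both sides:
(x - 2)^2 + (y - 4)^2 = (x - 1)^2 + (y - 0)^2
The x^2 and y^2 terms cancel: -2x + (-8)y = 1 - 20 = -19
Simplify: 2x + 8y = 19
Locus: Perpendicular bisector of the segment from (2, 4) to (1, 0): the line 2x + 8y = 19


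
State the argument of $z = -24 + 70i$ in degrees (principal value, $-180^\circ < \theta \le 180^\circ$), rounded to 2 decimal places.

θ = arctan(b/a) = arctan(70/-24) (quadrant-adjusted) = 108.92°


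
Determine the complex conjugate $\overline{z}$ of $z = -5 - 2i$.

If z = a + bi, then conjugate(z) = a - bi
conjugate(-5 - 2i) = -5 + 2i


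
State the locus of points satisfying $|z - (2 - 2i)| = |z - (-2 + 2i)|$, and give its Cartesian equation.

|z - z1| = |z - z2| means z is equidistant from z1 and z2,
i.e. the perpendicular bisector of the segment from (2, -2) to (-2, 2) (midpoint (0, 0)).
With z = x + yi, square both sides:
(x - 2)^2 + (y - (-2))^2 = (x - (-2))^2 + (y - 2)^2
The x^2 and y^2 terms cancel: -8x + 8y = 8 - 8 = 0
Simplify: x - y = 0
Locus: Perpendicular bisector of the segment from (2, -2) to (-2, 2): the line x - y = 0


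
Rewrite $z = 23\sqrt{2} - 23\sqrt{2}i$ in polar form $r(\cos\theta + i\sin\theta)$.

r = |z| = sqrt(a^2 + b^2) = sqrt((23*sqrt(2))^2 + (-23*sqrt(2))^2) = sqrt(1058 + 1058) = sqrt(2116) = 46
θ = arctan(b/a) = arctan(-32.5269/32.5269) (quadrant-adjusted) = 315°
z = 46(cos 315° + i sin 315°)


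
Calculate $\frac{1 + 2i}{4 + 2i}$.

Multiply numerator and denominator by conjugate (4 - 2i):
= (1 + 2i)(4 - 2i) / (4^2 + 2^2)
= (8 + 6i) / 20
Divide through by 2: (4 + 3i) / 10
= 2/5 + (3/10)i


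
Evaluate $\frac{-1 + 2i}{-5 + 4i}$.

Multiply numerator and denominator by conjugate (-5 - 4i):
= (-1 + 2i)(-5 - 4i) / ((-5)^2 + 4^2)
= (13 - 6i) / 41
= 13/41 - (6/41)i


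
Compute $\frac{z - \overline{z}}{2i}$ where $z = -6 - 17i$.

z - conjugate(z) = 2bi
(z - conjugate(z))/(2i) = 2bi/(2i) = b = -17


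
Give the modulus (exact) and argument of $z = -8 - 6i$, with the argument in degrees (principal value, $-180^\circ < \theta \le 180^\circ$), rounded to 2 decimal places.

|z| = sqrt((-8)^2 + (-6)^2) = 10
arg(z) = arctan(b/a) = arctan(-6/-8) (quadrant-adjusted) = -143.13°


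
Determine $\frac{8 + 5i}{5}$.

Divisor is real, so divide each part by 5:
= 8/5 + i


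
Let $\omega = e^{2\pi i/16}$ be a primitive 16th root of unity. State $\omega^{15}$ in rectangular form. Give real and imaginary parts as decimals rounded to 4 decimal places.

ω^15 = e^(2πi·15/16) = e^(i·15π/8)
= cos(15π/8) + i sin(15π/8)
= 0.9239 - 0.3827i


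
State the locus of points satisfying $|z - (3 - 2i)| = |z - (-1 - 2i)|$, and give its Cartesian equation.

|z - z1| = |z - z2| means z is equidistant from z1 and z2,
i.e. the perpendicular bisector of the segment from (3, -2) to (-1, -2) (midpoint (1, -2)).
With z = x + yi, square both sides:
(x - 3)^2 + (y - (-2))^2 = (x - (-1))^2 + (y - (-2))^2
The x^2 and y^2 terms cancel: -8x + 0y = 5 - 13 = -8
Simplify: x = 1
Locus: Perpendicular bisector of the segment from (3, -2) to (-1, -2): the line x = 1


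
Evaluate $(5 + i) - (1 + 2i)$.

(5 - 1) + (1 - 2)i = 4 - i


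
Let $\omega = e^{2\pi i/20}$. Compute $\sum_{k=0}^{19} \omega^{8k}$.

Let ζ = ω^8 = e^(2πi·8/20). Since 20 ∤ 8, ζ ≠ 1.
Sum = Σ_{k=0}^{19} ζ^k = (ζ^20 - 1)/(ζ - 1) = (ω^{8·20} - 1)/(ζ - 1) = (1 - 1)/(ζ - 1) = 0


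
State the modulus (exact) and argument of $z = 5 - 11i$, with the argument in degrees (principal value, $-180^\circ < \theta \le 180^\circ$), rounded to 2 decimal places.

|z| = sqrt(5^2 + (-11)^2) = sqrt(146)
arg(z) = arctan(b/a) = arctan(-11/5) (quadrant-adjusted) = -65.56°


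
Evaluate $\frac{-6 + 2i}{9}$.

Divisor is real, so divide each part by 9:
= -2/3 + (2/9)i


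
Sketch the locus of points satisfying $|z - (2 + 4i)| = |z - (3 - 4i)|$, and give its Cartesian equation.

|z - z1| = |z - z2| means z is equidistant from z1 and z2,
i.e. the perpendicular bisector of the segment from (2, 4) to (3, -4) (midpoint (5/2, 0)).
With z = x + yi, square both sides:
(x - 2)^2 + (y - 4)^2 = (x - 3)^2 + (y - (-4))^2
The x^2 and y^2 terms cancel: 2x + (-16)y = 25 - 20 = 5
Simplify: 2x - 16y = 5
Locus: Perpendicular bisector of the segment from (2, 4) to (3, -4): the line 2x - 16y = 5


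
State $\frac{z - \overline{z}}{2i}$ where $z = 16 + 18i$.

z - conjugate(z) = 2bi
(z - conjugate(z))/(2i) = 2bi/(2i) = b = 18


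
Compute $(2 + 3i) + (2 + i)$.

(2 + 2) + (3 + 1)i = 4 + 4i


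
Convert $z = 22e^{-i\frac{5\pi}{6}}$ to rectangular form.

a = r cos θ = 22 * -sqrt(3)/2 = -11*sqrt(3)
b = r sin θ = 22 * -1/2 = -11
z = -11*sqrt(3) - 11i


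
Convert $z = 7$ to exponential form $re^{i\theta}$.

r = |z| = sqrt((7)^2 + (0)^2) = sqrt(49 + 0) = sqrt(49) = 7
b = 0 and a > 0, so z lies on the positive real axis: θ = 0
z = 7e^(i*0) = 7


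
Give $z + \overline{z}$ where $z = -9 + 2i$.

z + conjugate(z) = (a + bi) + (a - bi) = 2a
= 2 * (-9) = -18


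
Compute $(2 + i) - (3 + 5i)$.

(2 - 3) + (1 - 5)i = -1 - 4i


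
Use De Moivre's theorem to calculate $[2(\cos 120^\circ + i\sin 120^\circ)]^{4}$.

By De Moivre: z^n = r^n(cos(nθ) + i sin(nθ))
= 2^4(cos(4*120°) + i sin(4*120°))
= 16(cos 120° + i sin 120°)
= -8 + 8*sqrt(3)i


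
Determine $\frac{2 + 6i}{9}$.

Divisor is real, so divide each part by 9:
= 2/9 + (2/3)i


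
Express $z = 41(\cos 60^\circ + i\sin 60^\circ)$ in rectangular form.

a = r cos θ = 41 * 1/2 = 41/2
b = r sin θ = 41 * sqrt(3)/2 = 41*sqrt(3)/2
z = 41/2 + (41*sqrt(3)/2)i


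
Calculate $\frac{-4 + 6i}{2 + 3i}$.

Multiply numerator and denominator by conjugate (2 - 3i):
= (-4 + 6i)(2 - 3i) / (2^2 + 3^2)
= (10 + 24i) / 13
= 10/13 + (24/13)i


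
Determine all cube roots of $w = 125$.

|w| = 125, arg(w) = 0°
Root modulus = 125^(1/3) = 5
Root arguments: θ_k = (0° + 360°k)/3 for k = 0, 1, ..., 2
Roots: 5, -5/2 + (5*sqrt(3)/2)i, -5/2 - (5*sqrt(3)/2)i


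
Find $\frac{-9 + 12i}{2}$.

Divisor is real, so divide each part by 2:
= -9/2 + 6i


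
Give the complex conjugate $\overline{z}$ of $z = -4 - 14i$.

If z = a + bi, then conjugate(z) = a - bi
conjugate(-4 - 14i) = -4 + 14i


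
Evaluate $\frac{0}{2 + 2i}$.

Multiply numerator and denominator by conjugate (2 - 2i):
= (0)(2 - 2i) / (2^2 + 2^2)
= (0) / 8
= 0


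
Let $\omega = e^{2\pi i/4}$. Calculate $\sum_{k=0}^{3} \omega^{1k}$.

Let ζ = ω^1 = e^(2πi·1/4). Since 4 ∤ 1, ζ ≠ 1.
Sum = Σ_{k=0}^{3} ζ^k = (ζ^4 - 1)/(ζ - 1) = (ω^{1·4} - 1)/(ζ - 1) = (1 - 1)/(ζ - 1) = 0


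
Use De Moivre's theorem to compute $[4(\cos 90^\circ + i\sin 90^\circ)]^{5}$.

By De Moivre: z^n = r^n(cos(nθ) + i sin(nθ))
= 4^5(cos(5*90°) + i sin(5*90°))
= 1024(cos 90° + i sin 90°)
= 1024i


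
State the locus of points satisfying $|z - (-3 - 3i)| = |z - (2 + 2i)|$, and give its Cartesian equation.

|z - z1| = |z - z2| means z is equidistant from z1 and z2,
i.e. the perpendicular bisector of the segment from (-3, -3) to (2, 2) (midpoint (-1/2, -1/2)).
With z = x + yi, square both sides:
(x - (-3))^2 + (y - (-3))^2 = (x - 2)^2 + (y - 2)^2
The x^2 and y^2 terms cancel: 10x + 10y = 8 - 18 = -10
Simplify: x + y = -1
Locus: Perpendicular bisector of the segment from (-3, -3) to (2, 2): the line x + y = -1


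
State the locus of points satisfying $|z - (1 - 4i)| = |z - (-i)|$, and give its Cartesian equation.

|z - z1| = |z - z2| means z is equidistant from z1 and z2,
i.e. the perpendicular bisector of the segment from (1, -4) to (0, -1) (midpoint (1/2, -5/2)).
With z = x + yi, square both sides:
(x - 1)^2 + (y - (-4))^2 = (x - 0)^2 + (y - (-1))^2
The x^2 and y^2 terms cancel: -2x + 6y = 1 - 17 = -16
Simplify: x - 3y = 8
Locus: Perpendicular bisector of the segment from (1, -4) to (0, -1): the line x - 3y = 8


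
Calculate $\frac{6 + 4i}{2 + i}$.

Multiply numerator and denominator by conjugate (2 - i):
= (6 + 4i)(2 - i) / (2^2 + 1^2)
= (16 + 2i) / 5
= 16/5 + (2/5)i


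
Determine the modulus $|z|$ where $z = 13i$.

|z| = sqrt(a^2 + b^2) = sqrt(0^2 + 13^2) = sqrt(169) = 13


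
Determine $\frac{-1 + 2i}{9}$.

Divisor is real, so divide each part by 9:
= -1/9 + (2/9)i


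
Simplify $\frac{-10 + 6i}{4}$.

Divisor is real, so divide each part by 4:
= -5/2 + (3/2)i


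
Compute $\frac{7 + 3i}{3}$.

Divisor is real, so divide each part by 3:
= 7/3 + i


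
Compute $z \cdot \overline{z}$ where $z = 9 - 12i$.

z * conjugate(z) = |z|^2 = a^2 + b^2
= 9^2 + (-12)^2 = 225


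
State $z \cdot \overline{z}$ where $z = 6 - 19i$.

z * conjugate(z) = |z|^2 = a^2 + b^2
= 6^2 + (-19)^2 = 397


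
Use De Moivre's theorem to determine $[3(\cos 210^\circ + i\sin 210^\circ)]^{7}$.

By De Moivre: z^n = r^n(cos(nθ) + i sin(nθ))
= 3^7(cos(7*210°) + i sin(7*210°))
= 2187(cos 30° + i sin 30°)
= 2187*sqrt(3)/2 + (2187/2)i


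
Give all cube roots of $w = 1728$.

|w| = 1728, arg(w) = 0°
Root modulus = 1728^(1/3) = 12
Root arguments: θ_k = (0° + 360°k)/3 for k = 0, 1, ..., 2
Roots: 12, -6 + 6*sqrt(3)i, -6 - 6*sqrt(3)i


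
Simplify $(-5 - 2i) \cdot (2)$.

(a1*a2 - b1*b2) + (a1*b2 + b1*a2)i
= (-10 - 0) + (0 + (-4))i
= -10 - 4i


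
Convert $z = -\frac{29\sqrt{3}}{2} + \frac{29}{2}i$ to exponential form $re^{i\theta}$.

r = |z| = sqrt((-29*sqrt(3)/2)^2 + (29/2)^2) = sqrt(2523/4 + 841/4) = sqrt(841) = 29
θ = arctan(b/a) = arctan(14.5/-25.1147) (quadrant-adjusted) = 150° = 5π/6
z = 29e^(i*5π/6)


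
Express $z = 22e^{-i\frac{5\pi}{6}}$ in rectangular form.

a = r cos θ = 22 * -sqrt(3)/2 = -11*sqrt(3)
b = r sin θ = 22 * -1/2 = -11
z = -11*sqrt(3) - 11i


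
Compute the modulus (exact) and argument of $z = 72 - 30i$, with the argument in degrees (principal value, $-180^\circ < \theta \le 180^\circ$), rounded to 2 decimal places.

|z| = sqrt(72^2 + (-30)^2) = 78
arg(z) = arctan(b/a) = arctan(-30/72) (quadrant-adjusted) = -22.62°


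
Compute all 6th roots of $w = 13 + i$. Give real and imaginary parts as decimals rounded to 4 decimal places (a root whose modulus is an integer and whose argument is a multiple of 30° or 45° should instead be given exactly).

|w| = sqrt(170) ≈ 13.038405, arg(w) ≈ 4.398705°
Root modulus = sqrt(170)^(1/6) ≈ 1.534160
Root arguments: θ_k = (arg(w) + 360°k)/6 for k = 0, 1, ..., 5
Compute each root as (root modulus)(cos θ_k + i sin θ_k) using full-precision intermediates, then round to 4 decimal places.
Roots: 1.5340 + 0.0196i, 0.7500 + 1.3383i, -0.7840 + 1.3187i, -1.5340 - 0.0196i, -0.7500 - 1.3383i, 0.7840 - 1.3187i


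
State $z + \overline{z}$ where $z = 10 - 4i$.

z + conjugate(z) = (a + bi) + (a - bi) = 2a
= 2 * 10 = 20


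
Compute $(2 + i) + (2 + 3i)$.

(2 + 2) + (1 + 3)i = 4 + 4i


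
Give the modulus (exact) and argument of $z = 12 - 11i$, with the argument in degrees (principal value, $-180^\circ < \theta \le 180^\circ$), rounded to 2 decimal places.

|z| = sqrt(12^2 + (-11)^2) = sqrt(265)
arg(z) = arctan(b/a) = arctan(-11/12) (quadrant-adjusted) = -42.51°


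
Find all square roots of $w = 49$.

|w| = 49, arg(w) = 0°
Root modulus = 49^(1/2) = 7
Root arguments: θ_k = (0° + 360°k)/2 for k = 0, 1, ..., 1
Roots: 7, -7


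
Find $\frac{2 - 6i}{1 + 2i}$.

Multiply numerator and denominator by conjugate (1 - 2i):
= (2 - 6i)(1 - 2i) / (1^2 + 2^2)
= (-10 - 10i) / 5
= -2 - 2i


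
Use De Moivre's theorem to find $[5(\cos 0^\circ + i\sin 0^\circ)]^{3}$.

By De Moivre: z^n = r^n(cos(nθ) + i sin(nθ))
= 5^3(cos(3*0°) + i sin(3*0°))
= 125(cos 0° + i sin 0°)
= 125


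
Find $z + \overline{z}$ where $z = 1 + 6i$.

z + conjugate(z) = (a + bi) + (a - bi) = 2a
= 2 * 1 = 2


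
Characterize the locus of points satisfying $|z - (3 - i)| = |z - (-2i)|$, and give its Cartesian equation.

|z - z1| = |z - z2| means z is equidistant from z1 and z2,
i.e. the perpendicular bisector of the segment from (3, -1) to (0, -2) (midpoint (3/2, -3/2)).
With z = x + yi, square both sides:
(x - 3)^2 + (y - (-1))^2 = (x - 0)^2 + (y - (-2))^2
The x^2 and y^2 terms cancel: -6x + (-2)y = 4 - 10 = -6
Simplify: 3x + y = 3
Locus: Perpendicular bisector of the segment from (3, -1) to (0, -2): the line 3x + y = 3


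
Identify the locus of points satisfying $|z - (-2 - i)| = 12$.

|z - z0| = r describes a circle centered at z0 with radius r
Here z0 = -2 - i and r = 12
Locus: Circle centered at (-2, -1) with radius 12


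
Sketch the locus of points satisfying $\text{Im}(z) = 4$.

Im(z) = y where z = x + yi; the equation y = 4 is satisfied by all points with that y-coordinate
Locus: Horizontal line y = 4


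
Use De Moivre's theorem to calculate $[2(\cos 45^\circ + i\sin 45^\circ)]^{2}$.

By De Moivre: z^n = r^n(cos(nθ) + i sin(nθ))
= 2^2(cos(2*45°) + i sin(2*45°))
= 4(cos 90° + i sin 90°)
= 4i


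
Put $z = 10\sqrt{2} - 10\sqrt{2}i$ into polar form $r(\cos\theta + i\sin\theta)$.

r = |z| = sqrt(a^2 + b^2) = sqrt((10*sqrt(2))^2 + (-10*sqrt(2))^2) = sqrt(200 + 200) = sqrt(400) = 20
θ = arctan(b/a) = arctan(-14.1421/14.1421) (quadrant-adjusted) = 315°
z = 20(cos 315° + i sin 315°)


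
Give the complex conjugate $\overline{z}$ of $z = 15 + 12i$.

If z = a + bi, then conjugate(z) = a - bi
conjugate(15 + 12i) = 15 - 12i


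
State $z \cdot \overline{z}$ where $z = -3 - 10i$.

z * conjugate(z) = |z|^2 = a^2 + b^2
= (-3)^2 + (-10)^2 = 109


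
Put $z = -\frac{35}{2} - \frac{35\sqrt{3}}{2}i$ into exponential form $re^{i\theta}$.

r = |z| = sqrt((-35/2)^2 + (-35*sqrt(3)/2)^2) = sqrt(1225/4 + 3675/4) = sqrt(1225) = 35
θ = arctan(b/a) = arctan(-30.3109/-17.5) (quadrant-adjusted) = 240° = 4π/3
z = 35e^(i*4π/3)


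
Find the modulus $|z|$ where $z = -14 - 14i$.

|z| = sqrt(a^2 + b^2) = sqrt((-14)^2 + (-14)^2) = sqrt(392) = sqrt(392)


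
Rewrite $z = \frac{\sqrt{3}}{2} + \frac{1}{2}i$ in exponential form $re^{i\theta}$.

r = |z| = sqrt((sqrt(3)/2)^2 + (1/2)^2) = sqrt(3/4 + 1/4) = sqrt(1) = 1
θ = arctan(b/a) = arctan(0.5/0.866) (quadrant-adjusted) = 30° = π/6
z = 1e^(i*π/6)


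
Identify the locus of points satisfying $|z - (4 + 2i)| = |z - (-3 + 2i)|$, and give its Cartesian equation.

|z - z1| = |z - z2| means z is equidistant from z1 and z2,
i.e. the perpendicular bisector of the segment from (4, 2) to (-3, 2) (midpoint (1/2, 2)).
With z = x + yi, square both sides:
(x - 4)^2 + (y - 2)^2 = (x - (-3))^2 + (y - 2)^2
The x^2 and y^2 terms cancel: -14x + 0y = 13 - 20 = -7
Simplify: x = 1/2
Locus: Perpendicular bisector of the segment from (4, 2) to (-3, 2): the line x = 1/2


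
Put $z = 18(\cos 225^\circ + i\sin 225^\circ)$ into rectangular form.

a = r cos θ = 18 * -sqrt(2)/2 = -9*sqrt(2)
b = r sin θ = 18 * -sqrt(2)/2 = -9*sqrt(2)
z = -9*sqrt(2) - 9*sqrt(2)i


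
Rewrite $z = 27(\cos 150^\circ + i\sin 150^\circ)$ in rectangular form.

a = r cos θ = 27 * -sqrt(3)/2 = -27*sqrt(3)/2
b = r sin θ = 27 * 1/2 = 27/2
z = -27*sqrt(3)/2 + (27/2)i


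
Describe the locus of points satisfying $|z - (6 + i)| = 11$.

|z - z0| = r describes a circle centered at z0 with radius r
Here z0 = 6 + i and r = 11
Locus: Circle centered at (6, 1) with radius 11


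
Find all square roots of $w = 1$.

|w| = 1, arg(w) = 0°
Root modulus = 1^(1/2) = 1
Root arguments: θ_k = (0° + 360°k)/2 for k = 0, 1, ..., 1
Roots: 1, -1


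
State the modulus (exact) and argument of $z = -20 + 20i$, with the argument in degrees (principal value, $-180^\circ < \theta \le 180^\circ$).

|z| = sqrt((-20)^2 + 20^2) = sqrt(800)
arg(z) = arctan(b/a) = arctan(20/-20) (quadrant-adjusted) = 135°


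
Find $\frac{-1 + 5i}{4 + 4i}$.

Multiply numerator and denominator by conjugate (4 - 4i):
= (-1 + 5i)(4 - 4i) / (4^2 + 4^2)
= (16 + 24i) / 32
Divide through by 8: (2 + 3i) / 4
= 1/2 + (3/4)i


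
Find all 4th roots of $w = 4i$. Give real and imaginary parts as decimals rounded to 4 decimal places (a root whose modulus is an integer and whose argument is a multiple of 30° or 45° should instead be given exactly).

|w| = 4, arg(w) = 90°
Root modulus = 4^(1/4) ≈ 1.414214
Root arguments: θ_k = (90° + 360°k)/4 for k = 0, 1, ..., 3
Compute each root as (root modulus)(cos θ_k + i sin θ_k) using full-precision intermediates, then round to 4 decimal places.
Roots: 1.3066 + 0.5412i, -0.5412 + 1.3066i, -1.3066 - 0.5412i, 0.5412 - 1.3066i


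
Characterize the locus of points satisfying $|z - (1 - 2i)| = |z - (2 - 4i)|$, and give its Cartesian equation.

|z - z1| = |z - z2| means z is equidistant from z1 and z2,
i.e. the perpendicular bisector of the segment from (1, -2) to (2, -4) (midpoint (3/2, -3)).
With z = x + yi, square both sides:
(x - 1)^2 + (y - (-2))^2 = (x - 2)^2 + (y - (-4))^2
The x^2 and y^2 terms cancel: 2x + (-4)y = 20 - 5 = 15
Simplify: 2x - 4y = 15
Locus: Perpendicular bisector of the segment from (1, -2) to (2, -4): the line 2x - 4y = 15


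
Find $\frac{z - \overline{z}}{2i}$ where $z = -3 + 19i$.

z - conjugate(z) = 2bi
(z - conjugate(z))/(2i) = 2bi/(2i) = b = 19


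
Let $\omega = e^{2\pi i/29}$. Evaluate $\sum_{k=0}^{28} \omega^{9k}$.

Let ζ = ω^9 = e^(2πi·9/29). Since 29 ∤ 9, ζ ≠ 1.
Sum = Σ_{k=0}^{28} ζ^k = (ζ^29 - 1)/(ζ - 1) = (ω^{9·29} - 1)/(ζ - 1) = (1 - 1)/(ζ - 1) = 0


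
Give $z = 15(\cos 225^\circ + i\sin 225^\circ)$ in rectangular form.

a = r cos θ = 15 * -sqrt(2)/2 = -15*sqrt(2)/2
b = r sin θ = 15 * -sqrt(2)/2 = -15*sqrt(2)/2
z = -15*sqrt(2)/2 - (15*sqrt(2)/2)i


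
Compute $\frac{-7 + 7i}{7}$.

Divisor is real, so divide each part by 7:
= -1 + i


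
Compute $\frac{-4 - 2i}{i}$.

Multiply numerator and denominator by conjugate (-i):
= (-4 - 2i)(-i) / (0^2 + 1^2)
= (-2 + 4i) / 1
= -2 + 4i


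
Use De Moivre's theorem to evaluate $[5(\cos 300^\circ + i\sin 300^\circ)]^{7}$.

By De Moivre: z^n = r^n(cos(nθ) + i sin(nθ))
= 5^7(cos(7*300°) + i sin(7*300°))
= 78125(cos 300° + i sin 300°)
= 78125/2 - (78125*sqrt(3)/2)i


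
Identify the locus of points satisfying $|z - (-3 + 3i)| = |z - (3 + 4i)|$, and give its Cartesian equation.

|z - z1| = |z - z2| means z is equidistant from z1 and z2,
i.e. the perpendicular bisector of the segment from (-3, 3) to (3, 4) (midpoint (0, 7/2)).
With z = x + yi, square both sides:
(x - (-3))^2 + (y - 3)^2 = (x - 3)^2 + (y - 4)^2
The x^2 and y^2 terms cancel: 12x + 2y = 25 - 18 = 7
Simplify: 12x + 2y = 7
Locus: Perpendicular bisector of the segment from (-3, 3) to (3, 4): the line 12x + 2y = 7


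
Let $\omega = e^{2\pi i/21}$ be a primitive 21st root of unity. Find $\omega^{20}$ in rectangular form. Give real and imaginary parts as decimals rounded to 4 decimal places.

ω^20 = e^(2πi·20/21) = e^(i·40π/21)
= cos(40π/21) + i sin(40π/21)
= 0.9556 - 0.2948i


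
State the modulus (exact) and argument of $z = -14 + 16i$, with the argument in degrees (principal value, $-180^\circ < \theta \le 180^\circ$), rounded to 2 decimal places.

|z| = sqrt((-14)^2 + 16^2) = sqrt(452)
arg(z) = arctan(b/a) = arctan(16/-14) (quadrant-adjusted) = 131.19°


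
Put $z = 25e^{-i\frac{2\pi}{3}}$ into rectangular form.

a = r cos θ = 25 * -1/2 = -25/2
b = r sin θ = 25 * -sqrt(3)/2 = -25*sqrt(3)/2
z = -25/2 - (25*sqrt(3)/2)i


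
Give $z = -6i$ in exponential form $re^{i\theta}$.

r = |z| = sqrt((0)^2 + (-6)^2) = sqrt(0 + 36) = sqrt(36) = 6
a = 0 and b < 0, so z lies on the negative imaginary axis: θ = -90° = -π/2
z = 6e^(-i*π/2)


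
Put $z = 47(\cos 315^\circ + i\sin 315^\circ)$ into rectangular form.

a = r cos θ = 47 * sqrt(2)/2 = 47*sqrt(2)/2
b = r sin θ = 47 * -sqrt(2)/2 = -47*sqrt(2)/2
z = 47*sqrt(2)/2 - (47*sqrt(2)/2)i


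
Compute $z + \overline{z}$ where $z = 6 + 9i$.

z + conjugate(z) = (a + bi) + (a - bi) = 2a
= 2 * 6 = 12


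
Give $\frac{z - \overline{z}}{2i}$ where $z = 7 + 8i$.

z - conjugate(z) = 2bi
(z - conjugate(z))/(2i) = 2bi/(2i) = b = 8


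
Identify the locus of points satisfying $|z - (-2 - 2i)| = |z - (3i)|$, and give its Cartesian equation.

|z - z1| = |z - z2| means z is equidistant from z1 and z2,
i.e. the perpendicular bisector of the segment from (-2, -2) to (0, 3) (midpoint (-1, 1/2)).
With z = x + yi, square both sides:
(x - (-2))^2 + (y - (-2))^2 = (x - 0)^2 + (y - 3)^2
The x^2 and y^2 terms cancel: 4x + 10y = 9 - 8 = 1
Simplify: 4x + 10y = 1
Locus: Perpendicular bisector of the segment from (-2, -2) to (0, 3): the line 4x + 10y = 1


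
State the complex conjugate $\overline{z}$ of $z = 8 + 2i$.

If z = a + bi, then conjugate(z) = a - bi
conjugate(8 + 2i) = 8 - 2i


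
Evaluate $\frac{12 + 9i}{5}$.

Divisor is real, so divide each part by 5:
= 12/5 + (9/5)i


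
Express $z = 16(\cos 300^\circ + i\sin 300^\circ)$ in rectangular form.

a = r cos θ = 16 * 1/2 = 8
b = r sin θ = 16 * -sqrt(3)/2 = -8*sqrt(3)
z = 8 - 8*sqrt(3)i


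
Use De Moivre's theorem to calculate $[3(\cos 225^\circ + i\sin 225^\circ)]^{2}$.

By De Moivre: z^n = r^n(cos(nθ) + i sin(nθ))
= 3^2(cos(2*225°) + i sin(2*225°))
= 9(cos 90° + i sin 90°)
= 9i


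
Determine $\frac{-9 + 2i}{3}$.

Divisor is real, so divide each part by 3:
= -3 + (2/3)i


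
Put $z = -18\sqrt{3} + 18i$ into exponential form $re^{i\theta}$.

r = |z| = sqrt((-18*sqrt(3))^2 + (18)^2) = sqrt(972 + 324) = sqrt(1296) = 36
θ = arctan(b/a) = arctan(18/-31.1769) (quadrant-adjusted) = 150° = 5π/6
z = 36e^(i*5π/6)


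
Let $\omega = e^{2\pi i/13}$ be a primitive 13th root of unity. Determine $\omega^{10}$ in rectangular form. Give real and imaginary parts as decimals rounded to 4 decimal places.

ω^10 = e^(2πi·10/13) = e^(i·20π/13)
= cos(20π/13) + i sin(20π/13)
= 0.1205 - 0.9927i
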